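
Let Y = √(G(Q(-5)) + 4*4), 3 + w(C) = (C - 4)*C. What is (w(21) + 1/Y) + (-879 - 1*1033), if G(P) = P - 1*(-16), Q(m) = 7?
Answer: -1558 + √39/39 ≈ -1557.8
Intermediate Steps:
w(C) = -3 + C*(-4 + C) (w(C) = -3 + (C - 4)*C = -3 + (-4 + C)*C = -3 + C*(-4 + C))
G(P) = 16 + P (G(P) = P + 16 = 16 + P)
Y = √39 (Y = √((16 + 7) + 4*4) = √(23 + 16) = √39 ≈ 6.2450)
(w(21) + 1/Y) + (-879 - 1*1033) = ((-3 + 21² - 4*21) + 1/(√39)) + (-879 - 1*1033) = ((-3 + 441 - 84) + √39/39) + (-879 - 1033) = (354 + √39/39) - 1912 = -1558 + √39/39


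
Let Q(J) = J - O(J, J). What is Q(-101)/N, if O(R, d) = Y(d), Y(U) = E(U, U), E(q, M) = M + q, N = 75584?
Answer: 101/75584 ≈ 0.0013363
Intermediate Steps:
Y(U) = 2*U (Y(U) = U + U = 2*U)
O(R, d) = 2*d
Q(J) = -J (Q(J) = J - 2*J = -J)
Q(-101)/N = -1*(-101)/75584 = 101*(1/75584) = 101/75584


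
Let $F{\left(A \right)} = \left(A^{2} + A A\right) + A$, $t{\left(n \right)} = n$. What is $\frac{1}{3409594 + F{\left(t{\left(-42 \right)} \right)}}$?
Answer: $\frac{1}{3413080} \approx 2.9299 \cdot 10^{-7}$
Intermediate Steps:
$F{\left(A \right)} = A + 2 A^{2}$ ($F{\left(A \right)} = \left(A^{2} + A^{2}\right) + A = 2 A^{2} + A = A + 2 A^{2}$)
$\frac{1}{3409594 + F{\left(t{\left(-42 \right)} \right)}} = \frac{1}{3409594 - 42 \left(1 + 2 \left(-42\right)\right)} = \frac{1}{3409594 - 42 \left(1 - 84\right)} = \frac{1}{3409594 - -3486} = \frac{1}{3409594 + 3486} = \frac{1}{3413080}$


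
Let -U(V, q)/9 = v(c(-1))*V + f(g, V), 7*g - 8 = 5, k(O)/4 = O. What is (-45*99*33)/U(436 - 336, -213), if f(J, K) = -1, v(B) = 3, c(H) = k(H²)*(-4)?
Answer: 16335/299 ≈ 54.632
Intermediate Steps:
k(O) = 4*O
g = 13/7 (g = 8/7 + (⅐)*5 = 8/7 + 5/7 = 13/7 ≈ 1.8571)
c(H) = -16*H² (c(H) = (4*H²)*(-4) = -16*H²)
U(V, q) = 9 - 27*V (U(V, q) = -9*(3*V - 1) = -9*(-1 + 3*V) = 9 - 27*V)
(-45*99*33)/U(436 - 336, -213) = (-45*99*33)/(9 - 27*(436 - 336)) = (-4455*33)/(9 - 27*100) = -147015/(9 - 2700) = -147015/(-2691) = -147015*(-1/2691) = 16335/299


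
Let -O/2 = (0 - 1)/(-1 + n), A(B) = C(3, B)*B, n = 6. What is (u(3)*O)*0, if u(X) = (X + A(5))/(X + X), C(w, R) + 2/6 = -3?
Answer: 0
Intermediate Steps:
C(w, R) = -10/3 (C(w, R) = -⅓ - 3 = -10/3)
A(B) = -10*B/3
u(X) = (-50/3 + X)/(2*X) (u(X) = (X - 10/3*5)/(X + X) = (X - 50/3)/((2*X)) = (-50/3 + X)*(1/(2*X)) = (-50/3 + X)/(2*X))
O = ⅖ (O = -2*(0 - 1)/(-1 + 6) = -(-2)/5 = -2*(-⅕) = ⅖ ≈ 0.40000)
(u(3)*O)*0 = (((⅙)*(-50 + 3*3)/3)*(⅖))*0 = (((⅙)*(⅓)*(-50 + 9))*(⅖))*0 = (((⅙)*(⅓)*(-41))*(⅖))*0 = -41/18*⅖*0 = -41/45*0 = 0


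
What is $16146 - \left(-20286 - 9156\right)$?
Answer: $45588$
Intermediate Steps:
$16146 - \left(-20286 - 9156\right) = 16146 - -29442 = 16146 + 29442 = 45588$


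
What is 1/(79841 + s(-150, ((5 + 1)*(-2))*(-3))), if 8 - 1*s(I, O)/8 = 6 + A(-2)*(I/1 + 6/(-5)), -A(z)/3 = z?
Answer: 5/435573 ≈ 1.1479e-5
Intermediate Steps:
A(z) = -3*z
s(I, O) = 368/5 - 48*I (s(I, O) = 64 - 8*(6 + (-3*(-2))*(I/1 + 6/(-5))) = 64 - 8*(6 + 6*(I*1 + 6*(-⅕))) = 64 - 8*(6 + 6*(I - 6/5)) = 64 - 8*(6 + 6*(-6/5 + I)) = 64 - 8*(6 + (-36/5 + 6*I)) = 64 - 8*(-6/5 + 6*I) = 64 + (48/5 - 48*I) = 368/5 - 48*I)
1/(79841 + s(-150, ((5 + 1)*(-2))*(-3))) = 1/(79841 + (368/5 - 48*(-150))) = 1/(79841 + (368/5 + 7200)) = 1/(79841 + 36368/5) = 1/(435573/5) = 5/435573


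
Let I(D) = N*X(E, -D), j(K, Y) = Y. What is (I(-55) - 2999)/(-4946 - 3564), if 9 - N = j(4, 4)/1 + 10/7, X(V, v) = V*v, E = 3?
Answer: 8434/29785 ≈ 0.28316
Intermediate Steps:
N = 25/7 (N = 9 - (4/1 + 10/7) = 9 - (4*1 + 10*(1/7)) = 9 - (4 + 10/7) = 9 - 1*38/7 = 9 - 38/7 = 25/7 ≈ 3.5714)
I(D) = -75*D/7 (I(D) = 25*(3*(-D))/7 = 25*(-3*D)/7 = -75*D/7)
(I(-55) - 2999)/(-4946 - 3564) = (-75/7*(-55) - 2999)/(-4946 - 3564) = (4125/7 - 2999)/(-8510) = -16868/7*(-1/8510) = 8434/29785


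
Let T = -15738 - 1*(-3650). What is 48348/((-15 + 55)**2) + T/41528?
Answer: 62139217/2076400 ≈ 29.926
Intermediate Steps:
T = -12088 (T = -15738 + 3650 = -12088)
48348/((-15 + 55)**2) + T/41528 = 48348/((-15 + 55)**2) - 12088/41528 = 48348/(40**2) - 12088*1/41528 = 48348/1600 - 1511/5191 = 48348*(1/1600) - 1511/5191 = 12087/400 - 1511/5191 = 62139217/2076400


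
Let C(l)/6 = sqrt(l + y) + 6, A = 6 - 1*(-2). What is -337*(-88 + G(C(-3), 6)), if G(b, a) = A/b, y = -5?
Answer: 325542/11 + 674*I*sqrt(2)/33 ≈ 29595.0 + 28.884*I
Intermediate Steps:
A = 8 (A = 6 + 2 = 8)
C(l) = 36 + 6*sqrt(-5 + l) (C(l) = 6*(sqrt(l - 5) + 6) = 6*(sqrt(-5 + l) + 6) = 6*(6 + sqrt(-5 + l)) = 36 + 6*sqrt(-5 + l))
G(b, a) = 8/b
-337*(-88 + G(C(-3), 6)) = -337*(-88 + 8/(36 + 6*sqrt(-5 - 3))) = -337*(-88 + 8/(36 + 6*sqrt(-8))) = -337*(-88 + 8/(36 + 6*(2*I*sqrt(2)))) = -337*(-88 + 8/(36 + 12*I*sqrt(2))) = 29656 - 2696/(36 + 12*I*sqrt(2))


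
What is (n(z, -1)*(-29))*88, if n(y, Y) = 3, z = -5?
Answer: -7656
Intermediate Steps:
(n(z, -1)*(-29))*88 = (3*(-29))*88 = -87*88 = -7656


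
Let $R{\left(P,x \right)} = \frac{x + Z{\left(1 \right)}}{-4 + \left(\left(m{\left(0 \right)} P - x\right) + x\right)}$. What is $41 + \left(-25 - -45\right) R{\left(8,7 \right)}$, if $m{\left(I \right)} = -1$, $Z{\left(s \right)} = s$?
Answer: $\frac{83}{3} \approx 27.667$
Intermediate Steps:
$R{\left(P,x \right)} = \frac{1 + x}{-4 - P}$ ($R{\left(P,x \right)} = \frac{x + 1}{-4 + \left(\left(- P - x\right) + x\right)} = \frac{1 + x}{-4 - P}$)
$41 + \left(-25 - -45\right) R{\left(8,7 \right)} = 41 + \left(-25 - -45\right) \frac{1 + 7}{-4 - 8} = 41 + \left(-25 + 45\right) \frac{1}{-4 - 8} \cdot 8 = 41 + 20 \frac{1}{-12} \cdot 8 = 41 + 20 \left(\left(- \frac{1}{12}\right) 8\right) = 41 + 20 \left(- \frac{2}{3}\right) = 41 - \frac{40}{3} = \frac{83}{3}$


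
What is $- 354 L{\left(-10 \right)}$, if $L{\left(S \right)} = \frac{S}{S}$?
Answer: $-354$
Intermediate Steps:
$L{\left(S \right)} = 1$
$- 354 L{\left(-10 \right)} = \left(-354\right) 1 = -354$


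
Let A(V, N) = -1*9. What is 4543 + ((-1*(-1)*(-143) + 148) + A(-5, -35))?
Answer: 4539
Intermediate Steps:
A(V, N) = -9
4543 + ((-1*(-1)*(-143) + 148) + A(-5, -35)) = 4543 + ((-1*(-1)*(-143) + 148) - 9) = 4543 + ((1*(-143) + 148) - 9) = 4543 + ((-143 + 148) - 9) = 4543 + (5 - 9) = 4543 - 4 = 4539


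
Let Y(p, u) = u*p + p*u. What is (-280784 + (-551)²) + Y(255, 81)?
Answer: 64127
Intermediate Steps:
Y(p, u) = 2*p*u (Y(p, u) = p*u + p*u = 2*p*u)
(-280784 + (-551)²) + Y(255, 81) = (-280784 + (-551)²) + 2*255*81 = (-280784 + 303601) + 41310 = 22817 + 41310 = 64127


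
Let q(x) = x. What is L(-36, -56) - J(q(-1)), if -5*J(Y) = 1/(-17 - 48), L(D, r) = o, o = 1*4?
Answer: 1299/325 ≈ 3.9969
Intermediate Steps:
o = 4
L(D, r) = 4
J(Y) = 1/325 (J(Y) = -1/(5*(-17 - 48)) = -⅕/(-65) = -⅕*(-1/65) = 1/325)
L(-36, -56) - J(q(-1)) = 4 - 1*1/325 = 4 - 1/325 = 1299/325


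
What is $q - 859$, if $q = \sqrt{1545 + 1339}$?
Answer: $-859 + 2 \sqrt{721} \approx -805.3$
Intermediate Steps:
$q = 2 \sqrt{721}$ ($q = \sqrt{2884} = 2 \sqrt{721} \approx 53.703$)
$q - 859 = 2 \sqrt{721} - 859 = -859 + 2 \sqrt{721}$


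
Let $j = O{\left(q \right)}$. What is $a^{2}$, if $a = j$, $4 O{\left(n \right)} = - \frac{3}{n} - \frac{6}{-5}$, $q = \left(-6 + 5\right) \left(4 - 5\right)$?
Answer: $\frac{81}{400} \approx 0.2025$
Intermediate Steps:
$q = 1$ ($q = \left(-1\right) \left(-1\right) = 1$)
$O{\left(n \right)} = \frac{3}{10} - \frac{3}{4 n}$ ($O{\left(n \right)} = \frac{- \frac{3}{n} - \frac{6}{-5}}{4} = \frac{- \frac{3}{n} - - \frac{6}{5}}{4} = \frac{- \frac{3}{n} + \frac{6}{5}}{4} = \frac{\frac{6}{5} - \frac{3}{n}}{4} = \frac{3}{10} - \frac{3}{4 n}$)
$j = - \frac{9}{20}$ ($j = \frac{3 \left(-5 + 2 \cdot 1\right)}{20 \cdot 1} = \frac{3}{20} \cdot 1 \left(-5 + 2\right) = \frac{3}{20} \cdot 1 \left(-3\right) = - \frac{9}{20} \approx -0.45$)
$a = - \frac{9}{20} \approx -0.45$
$a^{2} = \left(- \frac{9}{20}\right)^{2} = \frac{81}{400}$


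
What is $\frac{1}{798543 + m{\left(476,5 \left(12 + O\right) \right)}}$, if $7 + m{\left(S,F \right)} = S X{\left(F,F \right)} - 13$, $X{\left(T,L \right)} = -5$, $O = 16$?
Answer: $\frac{1}{796143} \approx 1.2561 \cdot 10^{-6}$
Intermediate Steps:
$m{\left(S,F \right)} = -20 - 5 S$ ($m{\left(S,F \right)} = -7 + \left(S \left(-5\right) - 13\right) = -7 - \left(13 + 5 S\right) = -20 - 5 S$)
$\frac{1}{798543 + m{\left(476,5 \left(12 + O\right) \right)}} = \frac{1}{798543 - 2400} = \frac{1}{796143}$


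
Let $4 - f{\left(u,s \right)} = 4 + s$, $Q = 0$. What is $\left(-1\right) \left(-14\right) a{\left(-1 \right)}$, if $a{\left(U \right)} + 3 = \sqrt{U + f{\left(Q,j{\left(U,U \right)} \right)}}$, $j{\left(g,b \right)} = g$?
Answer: $-42$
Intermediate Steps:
$f{\left(u,s \right)} = - s$ ($f{\left(u,s \right)} = 4 - \left(4 + s\right) = - s$)
$a{\left(U \right)} = -3$ ($a{\left(U \right)} = -3 + \sqrt{U - U} = -3 + \sqrt{0} = -3 + 0 = -3$)
$\left(-1\right) \left(-14\right) a{\left(-1 \right)} = \left(-1\right) \left(-14\right) \left(-3\right) = 14 \left(-3\right) = -42$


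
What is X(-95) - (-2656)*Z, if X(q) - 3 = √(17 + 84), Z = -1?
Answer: -2653 + √101 ≈ -2642.9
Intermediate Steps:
X(q) = 3 + √101 (X(q) = 3 + √(17 + 84) = 3 + √101)
X(-95) - (-2656)*Z = (3 + √101) - (-2656)*(-1) = (3 + √101) - 1*2656 = (3 + √101) - 2656 = -2653 + √101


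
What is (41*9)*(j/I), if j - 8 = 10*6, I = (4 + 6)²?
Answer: 6273/25 ≈ 250.92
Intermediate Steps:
I = 100 (I = 10² = 100)
j = 68 (j = 8 + 10*6 = 8 + 60 = 68)
(41*9)*(j/I) = (41*9)*(68/100) = 369*(68*(1/100)) = 369*(17/25) = 6273/25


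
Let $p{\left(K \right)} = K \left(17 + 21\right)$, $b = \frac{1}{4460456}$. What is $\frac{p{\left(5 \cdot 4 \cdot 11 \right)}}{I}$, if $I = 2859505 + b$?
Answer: $\frac{37289412160}{12754696234281} \approx 0.0029236$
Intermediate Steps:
$b = \frac{1}{4460456} \approx 2.2419 \cdot 10^{-7}$
$I = \frac{12754696234281}{4460456}$ ($I = 2859505 + \frac{1}{4460456} = \frac{12754696234281}{4460456} \approx 2.8595 \cdot 10^{6}$)
$p{\left(K \right)} = 38 K$ ($p{\left(K \right)} = K 38 = 38 K$)
$\frac{p{\left(5 \cdot 4 \cdot 11 \right)}}{I} = \frac{38 \cdot 5 \cdot 4 \cdot 11}{\frac{12754696234281}{4460456}} = 38 \cdot 20 \cdot 11 \cdot \frac{4460456}{12754696234281} = 38 \cdot 220 \cdot \frac{4460456}{12754696234281} = 8360 \cdot \frac{4460456}{12754696234281} = \frac{37289412160}{12754696234281}$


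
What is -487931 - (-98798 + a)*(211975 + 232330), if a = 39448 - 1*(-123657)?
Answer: -28572409566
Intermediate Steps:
a = 163105 (a = 39448 + 123657 = 163105)
-487931 - (-98798 + a)*(211975 + 232330) = -487931 - (-98798 + 163105)*(211975 + 232330) = -487931 - 64307*444305 = -487931 - 1*28571921635 = -487931 - 28571921635 = -28572409566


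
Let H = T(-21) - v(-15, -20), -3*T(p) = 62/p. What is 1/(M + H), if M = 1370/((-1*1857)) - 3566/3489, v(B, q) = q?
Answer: 45353511/871889890 ≈ 0.052017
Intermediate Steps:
T(p) = -62/(3*p)
M = -1266888/719897 (M = 1370/(-1857) - 3566*1/3489 = 1370*(-1/1857) - 3566/3489 = -1370/1857 - 3566/3489 = -1266888/719897 ≈ -1.7598)
H = 1322/63 (H = -62/3/(-21) - 1*(-20) = -62/3*(-1/21) + 20 = 62/63 + 20 = 1322/63 ≈ 20.984)
1/(M + H) = 1/(-1266888/719897 + 1322/63) = 1/(871889890/45353511) = 45353511/871889890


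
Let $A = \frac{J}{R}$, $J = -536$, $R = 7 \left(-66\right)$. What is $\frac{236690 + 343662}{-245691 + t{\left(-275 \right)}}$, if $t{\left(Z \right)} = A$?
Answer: $- \frac{134061312}{56754353} \approx -2.3621$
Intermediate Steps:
$R = -462$
$A = \frac{268}{231}$ ($A = - \frac{536}{-462} = \left(-536\right) \left(- \frac{1}{462}\right) = \frac{268}{231} \approx 1.1602$)
$t{\left(Z \right)} = \frac{268}{231}$
$\frac{236690 + 343662}{-245691 + t{\left(-275 \right)}} = \frac{236690 + 343662}{-245691 + \frac{268}{231}} = \frac{580352}{- \frac{56754353}{231}} = 580352 \left(- \frac{231}{56754353}\right) = - \frac{134061312}{56754353}$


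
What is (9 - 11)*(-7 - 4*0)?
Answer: 14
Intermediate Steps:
(9 - 11)*(-7 - 4*0) = -2*(-7 + 0) = -2*(-7) = 14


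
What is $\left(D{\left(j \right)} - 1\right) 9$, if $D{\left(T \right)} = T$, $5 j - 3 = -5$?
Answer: $- \frac{63}{5} \approx -12.6$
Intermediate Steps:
$j = - \frac{2}{5}$ ($j = \frac{3}{5} + \frac{1}{5} \left(-5\right) = \frac{3}{5} - 1 = - \frac{2}{5} \approx -0.4$)
$\left(D{\left(j \right)} - 1\right) 9 = \left(- \frac{2}{5} - 1\right) 9 = \left(- \frac{7}{5}\right) 9 = - \frac{63}{5}$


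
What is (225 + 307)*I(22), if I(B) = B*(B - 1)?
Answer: 245784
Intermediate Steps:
I(B) = B*(-1 + B)
(225 + 307)*I(22) = (225 + 307)*(22*(-1 + 22)) = 532*(22*21) = 532*462 = 245784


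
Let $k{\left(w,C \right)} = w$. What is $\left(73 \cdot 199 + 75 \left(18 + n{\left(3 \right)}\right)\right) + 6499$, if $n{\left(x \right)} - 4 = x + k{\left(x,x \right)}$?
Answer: $23126$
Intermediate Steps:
$n{\left(x \right)} = 4 + 2 x$ ($n{\left(x \right)} = 4 + \left(x + x\right) = 4 + 2 x$)
$\left(73 \cdot 199 + 75 \left(18 + n{\left(3 \right)}\right)\right) + 6499 = \left(73 \cdot 199 + 75 \left(18 + \left(4 + 2 \cdot 3\right)\right)\right) + 6499 = \left(14527 + 75 \left(18 + \left(4 + 6\right)\right)\right) + 6499 = \left(14527 + 75 \left(18 + 10\right)\right) + 6499 = \left(14527 + 75 \cdot 28\right) + 6499 = \left(14527 + 2100\right) + 6499 = 16627 + 6499 = 23126$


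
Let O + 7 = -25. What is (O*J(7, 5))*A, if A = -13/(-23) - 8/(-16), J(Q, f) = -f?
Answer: 3920/23 ≈ 170.43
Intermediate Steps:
O = -32 (O = -7 - 25 = -32)
A = 49/46 (A = -13*(-1/23) - 8*(-1/16) = 13/23 + ½ = 49/46 ≈ 1.0652)
(O*J(7, 5))*A = -(-32)*5*(49/46) = -32*(-5)*(49/46) = 160*(49/46) = 3920/23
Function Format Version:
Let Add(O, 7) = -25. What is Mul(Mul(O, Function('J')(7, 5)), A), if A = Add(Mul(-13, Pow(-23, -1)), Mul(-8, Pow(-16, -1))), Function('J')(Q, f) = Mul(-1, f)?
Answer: Rational(3920, 23) ≈ 170.43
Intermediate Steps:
O = -32 (O = Add(-7, -25) = -32)
A = Rational(49, 46) (A = Add(Mul(-13, Rational(-1, 23)), Mul(-8, Rational(-1, 16))) = Add(Rational(13, 23), Rational(1, 2)) = Rational(49, 46) ≈ 1.0652)
Mul(Mul(O, Function('J')(7, 5)), A) = Mul(Mul(-32, Mul(-1, 5)), Rational(49, 46)) = Mul(Mul(-32, -5), Rational(49, 46)) = Mul(160, Rational(49, 46)) = Rational(3920, 23)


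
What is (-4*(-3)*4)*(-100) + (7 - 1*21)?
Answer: -4814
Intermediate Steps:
(-4*(-3)*4)*(-100) + (7 - 1*21) = (12*4)*(-100) + (7 - 21) = 48*(-100) - 14 = -4800 - 14 = -4814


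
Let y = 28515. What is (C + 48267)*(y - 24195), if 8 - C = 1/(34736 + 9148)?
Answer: 254220011880/1219 ≈ 2.0855e+8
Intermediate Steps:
C = 351071/43884 (C = 8 - 1/(34736 + 9148) = 8 - 1/43884 = 351071/43884 ≈ 8.0000)
(C + 48267)*(y - 24195) = (351071/43884 + 48267)*(28515 - 24195) = (2118500099/43884)*4320 = 254220011880/1219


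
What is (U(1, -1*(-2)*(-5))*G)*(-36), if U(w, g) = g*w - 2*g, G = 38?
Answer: -13680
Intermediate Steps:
U(w, g) = -2*g + g*w
(U(1, -1*(-2)*(-5))*G)*(-36) = (((-1*(-2)*(-5))*(-2 + 1))*38)*(-36) = (((2*(-5))*(-1))*38)*(-36) = (-10*(-1)*38)*(-36) = (10*38)*(-36) = 380*(-36) = -13680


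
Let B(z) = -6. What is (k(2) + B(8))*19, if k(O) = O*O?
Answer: -38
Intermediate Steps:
k(O) = O²
(k(2) + B(8))*19 = (2² - 6)*19 = (4 - 6)*19 = -2*19 = -38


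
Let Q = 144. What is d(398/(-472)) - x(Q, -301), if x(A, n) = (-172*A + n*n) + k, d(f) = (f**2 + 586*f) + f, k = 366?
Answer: -3714547771/55696 ≈ -66693.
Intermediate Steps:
d(f) = f**2 + 587*f
x(A, n) = 366 + n**2 - 172*A (x(A, n) = (-172*A + n*n) + 366 = (-172*A + n**2) + 366 = (n**2 - 172*A) + 366 = 366 + n**2 - 172*A)
d(398/(-472)) - x(Q, -301) = (398/(-472))*(587 + 398/(-472)) - (366 + (-301)**2 - 172*144) = (398*(-1/472))*(587 + 398*(-1/472)) - (366 + 90601 - 24768) = -199*(587 - 199/236)/236 - 1*66199 = -199/236*138333/236 - 66199 = -27528267/55696 - 66199 = -3714547771/55696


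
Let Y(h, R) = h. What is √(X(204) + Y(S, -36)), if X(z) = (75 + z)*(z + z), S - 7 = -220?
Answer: 11*√939 ≈ 337.07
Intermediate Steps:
S = -213 (S = 7 - 220 = -213)
X(z) = 2*z*(75 + z) (X(z) = (75 + z)*(2*z) = 2*z*(75 + z))
√(X(204) + Y(S, -36)) = √(2*204*(75 + 204) - 213) = √(2*204*279 - 213) = √(113832 - 213) = √113619 = 11*√939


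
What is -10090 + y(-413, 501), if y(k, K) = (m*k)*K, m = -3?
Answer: 610649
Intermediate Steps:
y(k, K) = -3*K*k (y(k, K) = (-3*k)*K = -3*K*k)
-10090 + y(-413, 501) = -10090 - 3*501*(-413) = -10090 + 620739 = 610649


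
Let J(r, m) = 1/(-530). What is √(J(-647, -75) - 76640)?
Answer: I*√21528176530/530 ≈ 276.84*I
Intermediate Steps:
J(r, m) = -1/530
√(J(-647, -75) - 76640) = √(-1/530 - 76640) = √(-40619201/530) = I*√21528176530/530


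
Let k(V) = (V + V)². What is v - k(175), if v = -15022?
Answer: -137522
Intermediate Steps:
k(V) = 4*V² (k(V) = (2*V)² = 4*V²)
v - k(175) = -15022 - 4*175² = -15022 - 4*30625 = -15022 - 1*122500 = -15022 - 122500 = -137522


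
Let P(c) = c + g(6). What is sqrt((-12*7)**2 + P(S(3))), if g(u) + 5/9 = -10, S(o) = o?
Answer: 2*sqrt(15859)/3 ≈ 83.955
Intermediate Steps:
g(u) = -95/9 (g(u) = -5/9 - 10 = -95/9)
P(c) = -95/9 + c (P(c) = c - 95/9 = -95/9 + c)
sqrt((-12*7)**2 + P(S(3))) = sqrt((-12*7)**2 + (-95/9 + 3)) = sqrt((-84)**2 - 68/9) = sqrt(7056 - 68/9) = sqrt(63436/9) = 2*sqrt(15859)/3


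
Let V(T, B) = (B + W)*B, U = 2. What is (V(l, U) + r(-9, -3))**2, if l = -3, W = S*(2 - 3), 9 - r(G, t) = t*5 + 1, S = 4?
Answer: 361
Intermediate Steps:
r(G, t) = 8 - 5*t (r(G, t) = 9 - (t*5 + 1) = 9 - (5*t + 1) = 9 - (1 + 5*t) = 9 + (-1 - 5*t) = 8 - 5*t)
W = -4 (W = 4*(2 - 3) = 4*(-1) = -4)
V(T, B) = B*(-4 + B) (V(T, B) = (B - 4)*B = (-4 + B)*B = B*(-4 + B))
(V(l, U) + r(-9, -3))**2 = (2*(-4 + 2) + (8 - 5*(-3)))**2 = (2*(-2) + (8 + 15))**2 = (-4 + 23)**2 = 19**2 = 361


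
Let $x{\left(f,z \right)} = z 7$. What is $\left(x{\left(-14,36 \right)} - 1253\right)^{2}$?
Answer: $1002001$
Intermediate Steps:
$x{\left(f,z \right)} = 7 z$
$\left(x{\left(-14,36 \right)} - 1253\right)^{2} = \left(7 \cdot 36 - 1253\right)^{2} = \left(252 - 1253\right)^{2} = \left(-1001\right)^{2} = 1002001$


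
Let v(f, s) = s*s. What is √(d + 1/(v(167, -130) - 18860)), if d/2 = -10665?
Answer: I*√418068010/140 ≈ 146.05*I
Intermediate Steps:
d = -21330 (d = 2*(-10665) = -21330)
v(f, s) = s²
√(d + 1/(v(167, -130) - 18860)) = √(-21330 + 1/((-130)² - 18860)) = √(-21330 + 1/(16900 - 18860)) = √(-21330 + 1/(-1960)) = √(-21330 - 1/1960) = √(-41806801/1960) = I*√418068010/140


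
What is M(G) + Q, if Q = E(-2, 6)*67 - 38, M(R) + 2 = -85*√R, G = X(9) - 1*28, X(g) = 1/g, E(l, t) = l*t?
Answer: -844 - 85*I*√251/3 ≈ -844.0 - 448.88*I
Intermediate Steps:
G = -251/9 (G = 1/9 - 1*28 = ⅑ - 28 = -251/9 ≈ -27.889)
M(R) = -2 - 85*√R
Q = -842 (Q = -2*6*67 - 38 = -12*67 - 38 = -804 - 38 = -842)
M(G) + Q = (-2 - 85*I*√251/3) - 842 = -844 - 85*I*√251/3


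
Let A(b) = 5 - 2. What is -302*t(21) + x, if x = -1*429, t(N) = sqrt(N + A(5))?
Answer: -429 - 604*sqrt(6) ≈ -1908.5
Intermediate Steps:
A(b) = 3
t(N) = sqrt(3 + N) (t(N) = sqrt(N + 3) = sqrt(3 + N))
x = -429
-302*t(21) + x = -302*sqrt(3 + 21) - 429 = -604*sqrt(6) - 429 = -429 - 604*sqrt(6)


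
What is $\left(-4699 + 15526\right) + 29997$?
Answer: $40824$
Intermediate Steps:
$\left(-4699 + 15526\right) + 29997 = 10827 + 29997 = 40824$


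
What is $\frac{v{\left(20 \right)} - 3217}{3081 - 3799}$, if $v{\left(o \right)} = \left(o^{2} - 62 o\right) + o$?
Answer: $\frac{4037}{718} \approx 5.6226$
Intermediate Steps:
$v{\left(o \right)} = o^{2} - 61 o$
$\frac{v{\left(20 \right)} - 3217}{3081 - 3799} = \frac{20 \left(-61 + 20\right) - 3217}{3081 - 3799} = \frac{20 \left(-41\right) - 3217}{-718} = \left(-820 - 3217\right) \left(- \frac{1}{718}\right) = \left(-4037\right) \left(- \frac{1}{718}\right) = \frac{4037}{718}$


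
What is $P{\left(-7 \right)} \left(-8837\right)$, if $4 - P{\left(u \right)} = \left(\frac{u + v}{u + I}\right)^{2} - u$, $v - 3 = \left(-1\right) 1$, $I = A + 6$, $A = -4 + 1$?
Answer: $\frac{645101}{16} \approx 40319.0$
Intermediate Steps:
$A = -3$
$I = 3$ ($I = -3 + 6 = 3$)
$v = 2$ ($v = 3 - 1 = 2$)
$P{\left(u \right)} = 4 + u - \frac{\left(2 + u\right)^{2}}{\left(3 + u\right)^{2}}$ ($P{\left(u \right)} = 4 - \left(\left(\frac{u + 2}{u + 3}\right)^{2} - u\right) = 4 - \left(\left(\frac{2 + u}{3 + u}\right)^{2} - u\right) = 4 - \left(\frac{\left(2 + u\right)^{2}}{\left(3 + u\right)^{2}} - u\right) = 4 - \left(- u + \frac{\left(2 + u\right)^{2}}{\left(3 + u\right)^{2}}\right) = 4 + \left(u - \frac{\left(2 + u\right)^{2}}{\left(3 + u\right)^{2}}\right) = 4 + u - \frac{\left(2 + u\right)^{2}}{\left(3 + u\right)^{2}}$)
$P{\left(-7 \right)} \left(-8837\right) = \left(4 - 7 - \frac{\left(2 - 7\right)^{2}}{\left(3 - 7\right)^{2}}\right) \left(-8837\right) = \left(4 - 7 - \frac{\left(-5\right)^{2}}{16}\right) \left(-8837\right) = \left(4 - 7 - 25 \cdot \frac{1}{16}\right) \left(-8837\right) = \left(4 - 7 - \frac{25}{16}\right) \left(-8837\right) = \left(- \frac{73}{16}\right) \left(-8837\right) = \frac{645101}{16}$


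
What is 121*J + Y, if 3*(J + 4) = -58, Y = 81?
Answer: -8227/3 ≈ -2742.3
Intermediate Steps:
J = -70/3 (J = -4 + (⅓)*(-58) = -4 - 58/3 = -70/3 ≈ -23.333)
121*J + Y = 121*(-70/3) + 81 = -8470/3 + 81 = -8227/3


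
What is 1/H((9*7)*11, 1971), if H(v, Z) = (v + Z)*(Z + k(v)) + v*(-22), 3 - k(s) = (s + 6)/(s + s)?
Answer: 77/403645278 ≈ 1.9076e-7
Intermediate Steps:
k(s) = 3 - (6 + s)/(2*s) (k(s) = 3 - (s + 6)/(s + s) = 3 - (6 + s)/(2*s))
H(v, Z) = -22*v + (Z + v)*(5/2 + Z - 3/v) (H(v, Z) = (v + Z)*(Z + (5/2 - 3/v)) + v*(-22) = (Z + v)*(5/2 + Z - 3/v) - 22*v = -22*v + (Z + v)*(5/2 + Z - 3/v))
1/H((9*7)*11, 1971) = 1/(-3 + 1971² - 39*9*7*11/2 + (5/2)*1971 + 1971*((9*7)*11) - 3*1971/(9*7)*11) = 1/(-3 + 3884841 - 2457*11/2 + 9855/2 + 1971*(63*11) - 3*1971/63*11) = 1/(-3 + 3884841 - 39/2*693 + 9855/2 + 1971*693 - 3*1971/693) = 1/(-3 + 3884841 - 27027/2 + 9855/2 + 1365903 - 3*1971*1/693) = 1/(-3 + 3884841 - 27027/2 + 9855/2 + 1365903 - 657/77) = 1/(403645278/77) = 77/403645278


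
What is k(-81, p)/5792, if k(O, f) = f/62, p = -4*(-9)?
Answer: 9/89776 ≈ 0.00010025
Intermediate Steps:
p = 36
k(O, f) = f/62 (k(O, f) = f*(1/62) = f/62)
k(-81, p)/5792 = ((1/62)*36)/5792 = (18/31)*(1/5792) = 9/89776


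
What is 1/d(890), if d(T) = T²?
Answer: 1/792100 ≈ 1.2625e-6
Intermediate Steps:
1/d(890) = 1/(890²) = 1/792100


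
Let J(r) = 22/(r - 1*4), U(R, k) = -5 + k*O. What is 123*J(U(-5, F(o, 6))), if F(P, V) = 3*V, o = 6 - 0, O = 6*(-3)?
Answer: -902/111 ≈ -8.1261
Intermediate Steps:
O = -18
o = 6 (o = 6 - 1*0 = 6 + 0 = 6)
U(R, k) = -5 - 18*k (U(R, k) = -5 + k*(-18) = -5 - 18*k)
J(r) = 22/(-4 + r) (J(r) = 22/(r - 4) = 22/(-4 + r))
123*J(U(-5, F(o, 6))) = 123*(22/(-4 + (-5 - 54*6))) = 123*(22/(-4 + (-5 - 18*18))) = 123*(22/(-4 + (-5 - 324))) = 123*(22/(-4 - 329)) = 123*(22/(-333)) = 123*(22*(-1/333)) = 123*(-22/333) = -902/111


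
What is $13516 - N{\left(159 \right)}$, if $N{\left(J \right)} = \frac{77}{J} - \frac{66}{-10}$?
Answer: $\frac{10739588}{795} \approx 13509.0$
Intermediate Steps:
$N{\left(J \right)} = \frac{33}{5} + \frac{77}{J}$ ($N{\left(J \right)} = \frac{77}{J} - - \frac{33}{5} = \frac{77}{J} + \frac{33}{5} = \frac{33}{5} + \frac{77}{J}$)
$13516 - N{\left(159 \right)} = 13516 - \left(\frac{33}{5} + \frac{77}{159}\right) = 13516 - \frac{5632}{795} = \frac{10739588}{795}$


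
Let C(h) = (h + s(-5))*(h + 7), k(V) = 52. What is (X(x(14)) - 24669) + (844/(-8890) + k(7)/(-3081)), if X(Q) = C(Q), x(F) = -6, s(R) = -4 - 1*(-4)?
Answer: -25994366669/1053465 ≈ -24675.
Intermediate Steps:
s(R) = 0 (s(R) = -4 + 4 = 0)
C(h) = h*(7 + h) (C(h) = (h + 0)*(h + 7) = h*(7 + h))
X(Q) = Q*(7 + Q)
(X(x(14)) - 24669) + (844/(-8890) + k(7)/(-3081)) = (-6*(7 - 6) - 24669) + (844/(-8890) + 52/(-3081)) = (-6*1 - 24669) + (844*(-1/8890) + 52*(-1/3081)) = (-6 - 24669) + (-422/4445 - 4/237) = -24675 - 117794/1053465 = -25994366669/1053465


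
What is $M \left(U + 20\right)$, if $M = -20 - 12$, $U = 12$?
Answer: $-1024$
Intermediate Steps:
$M = -32$ ($M = -20 - 12 = -32$)
$M \left(U + 20\right) = - 32 \left(12 + 20\right) = \left(-32\right) 32 = -1024$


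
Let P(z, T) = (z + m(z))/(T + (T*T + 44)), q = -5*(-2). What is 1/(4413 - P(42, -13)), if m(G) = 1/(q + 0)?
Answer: 2000/8825579 ≈ 0.00022661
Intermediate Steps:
q = 10
m(G) = 1/10 (m(G) = 1/(10 + 0) = 1/10)
P(z, T) = (1/10 + z)/(44 + T + T**2) (P(z, T) = (z + 1/10)/(T + (T*T + 44)) = (1/10 + z)/(T + (T**2 + 44)) = (1/10 + z)/(T + (44 + T**2)) = (1/10 + z)/(44 + T + T**2))
1/(4413 - P(42, -13)) = 1/(4413 - (1/10 + 42)/(44 - 13 + (-13)**2)) = 1/(4413 - 421/((44 - 13 + 169)*10)) = 1/(4413 - 421/(200*10)) = 1/(4413 - 1*421/2000) = 1/(4413 - 421/2000) = 1/(8825579/2000) = 2000/8825579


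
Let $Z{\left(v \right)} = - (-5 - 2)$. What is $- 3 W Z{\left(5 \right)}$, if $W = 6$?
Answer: $-126$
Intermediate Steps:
$Z{\left(v \right)} = 7$ ($Z{\left(v \right)} = \left(-1\right) \left(-7\right) = 7$)
$- 3 W Z{\left(5 \right)} = \left(-3\right) 6 \cdot 7 = \left(-18\right) 7 = -126$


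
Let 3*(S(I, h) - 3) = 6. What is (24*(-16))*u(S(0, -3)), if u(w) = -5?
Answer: 1920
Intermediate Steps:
S(I, h) = 5 (S(I, h) = 3 + (⅓)*6 = 3 + 2 = 5)
(24*(-16))*u(S(0, -3)) = (24*(-16))*(-5) = -384*(-5) = 1920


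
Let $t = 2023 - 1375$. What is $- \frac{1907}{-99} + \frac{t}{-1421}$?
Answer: $\frac{2645695}{140679} \approx 18.807$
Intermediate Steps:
$t = 648$
$- \frac{1907}{-99} + \frac{t}{-1421} = - \frac{1907}{-99} + \frac{648}{-1421} = \left(-1907\right) \left(- \frac{1}{99}\right) + 648 \left(- \frac{1}{1421}\right) = \frac{1907}{99} - \frac{648}{1421} = \frac{2645695}{140679}$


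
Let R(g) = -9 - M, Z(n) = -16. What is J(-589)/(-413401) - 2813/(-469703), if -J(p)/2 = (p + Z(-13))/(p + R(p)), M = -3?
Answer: 138498412673/23106907098457 ≈ 0.0059938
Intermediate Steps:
R(g) = -6 (R(g) = -9 - 1*(-3) = -9 + 3 = -6)
J(p) = -2*(-16 + p)/(-6 + p) (J(p) = -2*(p - 16)/(p - 6) = -2*(-16 + p)/(-6 + p))
J(-589)/(-413401) - 2813/(-469703) = (2*(16 - 1*(-589))/(-6 - 589))/(-413401) - 2813/(-469703) = (2*(16 + 589)/(-595))*(-1/413401) - 2813*(-1/469703) = (2*(-1/595)*605)*(-1/413401) + 2813/469703 = -242/119*(-1/413401) + 2813/469703 = 242/49194719 + 2813/469703 = 138498412673/23106907098457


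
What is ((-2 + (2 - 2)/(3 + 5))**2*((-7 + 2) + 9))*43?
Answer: 688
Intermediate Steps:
((-2 + (2 - 2)/(3 + 5))**2*((-7 + 2) + 9))*43 = ((-2 + 0/8)**2*(-5 + 9))*43 = ((-2 + 0*(1/8))**2*4)*43 = ((-2 + 0)**2*4)*43 = ((-2)**2*4)*43 = (4*4)*43 = 16*43 = 688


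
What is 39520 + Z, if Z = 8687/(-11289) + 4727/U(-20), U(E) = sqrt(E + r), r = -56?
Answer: 446132593/11289 - 4727*I*sqrt(19)/38 ≈ 39519.0 - 542.22*I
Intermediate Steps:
U(E) = sqrt(-56 + E) (U(E) = sqrt(E - 56) = sqrt(-56 + E))
Z = -8687/11289 - 4727*I*sqrt(19)/38 (Z = 8687/(-11289) + 4727/(sqrt(-56 - 20)) = 8687*(-1/11289) + 4727/(sqrt(-76)) = -8687/11289 + 4727/((2*I*sqrt(19))) = -8687/11289 + 4727*(-I*sqrt(19)/38) = -8687/11289 - 4727*I*sqrt(19)/38 ≈ -0.76951 - 542.22*I)
39520 + Z = 39520 + (-8687/11289 - 4727*I*sqrt(19)/38) = 446132593/11289 - 4727*I*sqrt(19)/38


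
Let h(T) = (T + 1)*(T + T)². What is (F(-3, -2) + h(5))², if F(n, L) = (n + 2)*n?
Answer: 363609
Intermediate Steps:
F(n, L) = n*(2 + n) (F(n, L) = (2 + n)*n = n*(2 + n))
h(T) = 4*T²*(1 + T) (h(T) = (1 + T)*(2*T)² = (1 + T)*(4*T²) = 4*T²*(1 + T))
(F(-3, -2) + h(5))² = (-3*(2 - 3) + 4*5²*(1 + 5))² = (-3*(-1) + 4*25*6)² = (3 + 600)² = 603² = 363609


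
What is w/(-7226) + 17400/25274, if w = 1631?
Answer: 42255253/91314962 ≈ 0.46274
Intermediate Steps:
w/(-7226) + 17400/25274 = 1631/(-7226) + 17400/25274 = 1631*(-1/7226) + 17400*(1/25274) = -1631/7226 + 8700/12637 = 42255253/91314962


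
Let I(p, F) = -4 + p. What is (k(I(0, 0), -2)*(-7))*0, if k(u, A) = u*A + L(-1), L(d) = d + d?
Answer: 0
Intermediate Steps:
L(d) = 2*d
k(u, A) = -2 + A*u (k(u, A) = u*A + 2*(-1) = A*u - 2 = -2 + A*u)
(k(I(0, 0), -2)*(-7))*0 = ((-2 - 2*(-4 + 0))*(-7))*0 = ((-2 - 2*(-4))*(-7))*0 = ((-2 + 8)*(-7))*0 = (6*(-7))*0 = -42*0 = 0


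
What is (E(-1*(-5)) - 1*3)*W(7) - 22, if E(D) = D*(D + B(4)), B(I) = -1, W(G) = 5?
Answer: 63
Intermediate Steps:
E(D) = D*(-1 + D) (E(D) = D*(D - 1) = D*(-1 + D))
(E(-1*(-5)) - 1*3)*W(7) - 22 = ((-1*(-5))*(-1 - 1*(-5)) - 1*3)*5 - 22 = (5*(-1 + 5) - 3)*5 - 22 = (5*4 - 3)*5 - 22 = (20 - 3)*5 - 22 = 17*5 - 22 = 85 - 22 = 63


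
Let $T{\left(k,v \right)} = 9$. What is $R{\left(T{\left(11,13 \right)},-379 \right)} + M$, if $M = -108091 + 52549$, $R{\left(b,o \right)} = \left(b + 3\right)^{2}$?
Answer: $-55398$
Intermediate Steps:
$R{\left(b,o \right)} = \left(3 + b\right)^{2}$
$M = -55542$
$R{\left(T{\left(11,13 \right)},-379 \right)} + M = \left(3 + 9\right)^{2} - 55542 = 12^{2} - 55542 = 144 - 55542 = -55398$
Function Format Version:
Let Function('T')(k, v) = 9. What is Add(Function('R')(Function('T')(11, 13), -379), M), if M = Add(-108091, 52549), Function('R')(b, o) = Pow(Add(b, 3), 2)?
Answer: -55398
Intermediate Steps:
Function('R')(b, o) = Pow(Add(3, b), 2)
M = -55542
Add(Function('R')(Function('T')(11, 13), -379), M) = Add(Pow(Add(3, 9), 2), -55542) = Add(Pow(12, 2), -55542) = Add(144, -55542) = -55398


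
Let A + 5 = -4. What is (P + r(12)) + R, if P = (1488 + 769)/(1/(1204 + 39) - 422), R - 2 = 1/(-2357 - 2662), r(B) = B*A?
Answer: -41878052392/376098765 ≈ -111.35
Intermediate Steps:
A = -9 (A = -5 - 4 = -9)
r(B) = -9*B (r(B) = B*(-9) = -9*B)
R = 10037/5019 (R = 2 + 1/(-2357 - 2662) = 2 + 1/(-5019) = 2 - 1/5019 = 10037/5019 ≈ 1.9998)
P = -2805451/524545 (P = 2257/(1/1243 - 422) = 2257/(-524545/1243) = 2257*(-1243/524545) = -2805451/524545 ≈ -5.3484)
(P + r(12)) + R = (-2805451/524545 - 9*12) + 10037/5019 = (-2805451/524545 - 108) + 10037/5019 = -59456311/524545 + 10037/5019 = -41878052392/376098765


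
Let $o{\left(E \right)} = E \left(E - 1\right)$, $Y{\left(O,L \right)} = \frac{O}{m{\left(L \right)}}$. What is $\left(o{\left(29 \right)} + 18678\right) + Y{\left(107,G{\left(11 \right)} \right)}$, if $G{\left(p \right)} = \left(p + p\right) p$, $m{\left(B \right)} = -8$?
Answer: $\frac{155813}{8} \approx 19477.0$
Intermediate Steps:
$G{\left(p \right)} = 2 p^{2}$ ($G{\left(p \right)} = 2 p p = 2 p^{2}$)
$Y{\left(O,L \right)} = - \frac{O}{8}$ ($Y{\left(O,L \right)} = \frac{O}{-8} = O \left(- \frac{1}{8}\right) = - \frac{O}{8}$)
$o{\left(E \right)} = E \left(-1 + E\right)$
$\left(o{\left(29 \right)} + 18678\right) + Y{\left(107,G{\left(11 \right)} \right)} = \left(29 \left(-1 + 29\right) + 18678\right) - \frac{107}{8} = \left(29 \cdot 28 + 18678\right) - \frac{107}{8} = \left(812 + 18678\right) - \frac{107}{8} = 19490 - \frac{107}{8} = \frac{155813}{8}$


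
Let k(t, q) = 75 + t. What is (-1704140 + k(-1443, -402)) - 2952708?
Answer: -4658216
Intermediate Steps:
(-1704140 + k(-1443, -402)) - 2952708 = (-1704140 + (75 - 1443)) - 2952708 = (-1704140 - 1368) - 2952708 = -1705508 - 2952708 = -4658216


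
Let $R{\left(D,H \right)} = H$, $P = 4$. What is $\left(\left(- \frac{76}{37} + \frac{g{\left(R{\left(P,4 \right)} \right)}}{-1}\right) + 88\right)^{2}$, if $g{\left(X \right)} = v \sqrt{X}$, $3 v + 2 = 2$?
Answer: $\frac{10112400}{1369} \approx 7386.7$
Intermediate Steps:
$v = 0$ ($v = - \frac{2}{3} + \frac{1}{3} \cdot 2 = - \frac{2}{3} + \frac{2}{3} = 0$)
$g{\left(X \right)} = 0$ ($g{\left(X \right)} = 0 \sqrt{X} = 0$)
$\left(\left(- \frac{76}{37} + \frac{g{\left(R{\left(P,4 \right)} \right)}}{-1}\right) + 88\right)^{2} = \left(\left(- \frac{76}{37} + \frac{0}{-1}\right) + 88\right)^{2} = \left(\left(\left(-76\right) \frac{1}{37} + 0 \left(-1\right)\right) + 88\right)^{2} = \left(\left(- \frac{76}{37} + 0\right) + 88\right)^{2} = \left(- \frac{76}{37} + 88\right)^{2} = \left(\frac{3180}{37}\right)^{2} = \frac{10112400}{1369}$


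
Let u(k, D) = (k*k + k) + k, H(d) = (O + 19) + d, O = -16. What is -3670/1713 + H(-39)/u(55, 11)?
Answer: -3855706/1790085 ≈ -2.1539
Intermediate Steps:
H(d) = 3 + d (H(d) = (-16 + 19) + d = 3 + d)
u(k, D) = k² + 2*k (u(k, D) = (k² + k) + k = (k + k²) + k = k² + 2*k)
-3670/1713 + H(-39)/u(55, 11) = -3670/1713 + (3 - 39)/((55*(2 + 55))) = -3670*1/1713 - 36/(55*57) = -3670/1713 - 36/3135 = -3670/1713 - 36*1/3135 = -3670/1713 - 12/1045 = -3855706/1790085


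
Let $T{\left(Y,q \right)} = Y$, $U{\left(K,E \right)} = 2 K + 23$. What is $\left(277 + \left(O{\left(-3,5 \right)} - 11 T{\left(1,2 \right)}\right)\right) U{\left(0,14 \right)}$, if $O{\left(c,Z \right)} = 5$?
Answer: $6233$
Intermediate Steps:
$U{\left(K,E \right)} = 23 + 2 K$
$\left(277 + \left(O{\left(-3,5 \right)} - 11 T{\left(1,2 \right)}\right)\right) U{\left(0,14 \right)} = \left(277 + \left(5 - 11\right)\right) \left(23 + 2 \cdot 0\right) = \left(277 + \left(5 - 11\right)\right) \left(23 + 0\right) = \left(277 - 6\right) 23 = 271 \cdot 23 = 6233$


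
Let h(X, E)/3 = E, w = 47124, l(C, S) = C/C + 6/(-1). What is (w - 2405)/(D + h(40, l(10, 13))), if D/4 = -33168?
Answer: -44719/132687 ≈ -0.33703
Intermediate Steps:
D = -132672 (D = 4*(-33168) = -132672)
l(C, S) = -5 (l(C, S) = 1 + 6*(-1) = 1 - 6 = -5)
h(X, E) = 3*E
(w - 2405)/(D + h(40, l(10, 13))) = (47124 - 2405)/(-132672 + 3*(-5)) = 44719/(-132672 - 15) = 44719/(-132687) = 44719*(-1/132687) = -44719/132687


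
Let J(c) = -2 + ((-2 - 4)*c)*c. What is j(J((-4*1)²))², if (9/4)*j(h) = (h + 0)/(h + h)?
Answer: 4/81 ≈ 0.049383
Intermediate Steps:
J(c) = -2 - 6*c² (J(c) = -2 + (-6*c)*c = -2 - 6*c²)
j(h) = 2/9 (j(h) = 4*((h + 0)/(h + h))/9 = 4*(h/((2*h)))/9 = 4*(h*(1/(2*h)))/9 = (4/9)*(½) = 2/9)
j(J((-4*1)²))² = (2/9)² = 4/81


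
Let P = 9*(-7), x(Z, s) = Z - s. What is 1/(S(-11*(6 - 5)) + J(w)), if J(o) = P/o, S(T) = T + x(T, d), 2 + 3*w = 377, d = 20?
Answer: -125/5313 ≈ -0.023527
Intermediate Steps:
P = -63
w = 125 (w = -2/3 + (1/3)*377 = -2/3 + 377/3 = 125)
S(T) = -20 + 2*T (S(T) = T + (T - 1*20) = T + (T - 20) = T + (-20 + T) = -20 + 2*T)
J(o) = -63/o
1/(S(-11*(6 - 5)) + J(w)) = 1/((-20 + 2*(-11*(6 - 5))) - 63/125) = 1/((-20 + 2*(-11*1)) - 63*1/125) = 1/((-20 + 2*(-11)) - 63/125) = 1/((-20 - 22) - 63/125) = 1/(-42 - 63/125) = 1/(-5313/125) = -125/5313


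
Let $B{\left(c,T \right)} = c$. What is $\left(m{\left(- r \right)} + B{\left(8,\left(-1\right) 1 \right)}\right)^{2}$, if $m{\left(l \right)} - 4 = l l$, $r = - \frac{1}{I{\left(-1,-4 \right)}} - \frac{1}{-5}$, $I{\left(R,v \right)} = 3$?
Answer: $\frac{7311616}{50625} \approx 144.43$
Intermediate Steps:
$r = - \frac{2}{15}$ ($r = - \frac{1}{3} - \frac{1}{-5} = \left(-1\right) \frac{1}{3} - - \frac{1}{5} = - \frac{1}{3} + \frac{1}{5} = - \frac{2}{15} \approx -0.13333$)
$m{\left(l \right)} = 4 + l^{2}$ ($m{\left(l \right)} = 4 + l l = 4 + l^{2}$)
$\left(m{\left(- r \right)} + B{\left(8,\left(-1\right) 1 \right)}\right)^{2} = \left(\left(4 + \left(\left(-1\right) \left(- \frac{2}{15}\right)\right)^{2}\right) + 8\right)^{2} = \left(\left(4 + \left(\frac{2}{15}\right)^{2}\right) + 8\right)^{2} = \left(\left(4 + \frac{4}{225}\right) + 8\right)^{2} = \left(\frac{904}{225} + 8\right)^{2} = \left(\frac{2704}{225}\right)^{2} = \frac{7311616}{50625}$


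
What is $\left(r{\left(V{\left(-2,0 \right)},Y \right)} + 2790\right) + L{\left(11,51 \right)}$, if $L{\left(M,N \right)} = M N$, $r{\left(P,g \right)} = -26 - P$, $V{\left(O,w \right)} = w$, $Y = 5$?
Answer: $3325$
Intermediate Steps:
$\left(r{\left(V{\left(-2,0 \right)},Y \right)} + 2790\right) + L{\left(11,51 \right)} = \left(\left(-26 - 0\right) + 2790\right) + 11 \cdot 51 = \left(\left(-26 + 0\right) + 2790\right) + 561 = \left(-26 + 2790\right) + 561 = 2764 + 561 = 3325$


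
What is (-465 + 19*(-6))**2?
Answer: 335241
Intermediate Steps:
(-465 + 19*(-6))**2 = (-465 - 114)**2 = (-579)**2 = 335241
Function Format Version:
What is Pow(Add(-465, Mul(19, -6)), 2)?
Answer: 335241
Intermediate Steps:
Pow(Add(-465, Mul(19, -6)), 2) = Pow(Add(-465, -114), 2) = Pow(-579, 2) = 335241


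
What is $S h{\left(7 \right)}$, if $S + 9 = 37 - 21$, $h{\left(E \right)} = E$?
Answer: $49$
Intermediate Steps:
$S = 7$ ($S = -9 + \left(37 - 21\right) = -9 + 16 = 7$)
$S h{\left(7 \right)} = 7 \cdot 7 = 49$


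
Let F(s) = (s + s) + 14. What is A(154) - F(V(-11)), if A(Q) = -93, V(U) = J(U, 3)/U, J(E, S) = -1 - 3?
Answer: -1185/11 ≈ -107.73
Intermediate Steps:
J(E, S) = -4
V(U) = -4/U
F(s) = 14 + 2*s (F(s) = 2*s + 14 = 14 + 2*s)
A(154) - F(V(-11)) = -93 - (14 + 2*(-4/(-11))) = -93 - (14 + 2*(-4*(-1/11))) = -93 - (14 + 2*(4/11)) = -93 - (14 + 8/11) = -93 - 1*162/11 = -93 - 162/11 = -1185/11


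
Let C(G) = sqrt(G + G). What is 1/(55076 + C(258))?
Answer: 13769/758341315 - sqrt(129)/1516682630 ≈ 1.8149e-5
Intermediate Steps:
C(G) = sqrt(2)*sqrt(G) (C(G) = sqrt(2*G) = sqrt(2)*sqrt(G))
1/(55076 + C(258)) = 1/(55076 + sqrt(2)*sqrt(258)) = 1/(55076 + 2*sqrt(129))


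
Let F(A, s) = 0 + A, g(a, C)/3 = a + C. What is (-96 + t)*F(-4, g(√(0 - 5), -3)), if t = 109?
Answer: -52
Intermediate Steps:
g(a, C) = 3*C + 3*a (g(a, C) = 3*(a + C) = 3*(C + a) = 3*C + 3*a)
F(A, s) = A
(-96 + t)*F(-4, g(√(0 - 5), -3)) = (-96 + 109)*(-4) = 13*(-4) = -52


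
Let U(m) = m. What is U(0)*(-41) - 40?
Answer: -40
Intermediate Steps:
U(0)*(-41) - 40 = 0*(-41) - 40 = 0 - 40 = -40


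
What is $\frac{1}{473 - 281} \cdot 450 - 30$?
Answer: $- \frac{885}{32} \approx -27.656$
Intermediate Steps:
$\frac{1}{473 - 281} \cdot 450 - 30 = \frac{1}{192} \cdot 450 - 30 = \frac{75}{32} - 30 = - \frac{885}{32}$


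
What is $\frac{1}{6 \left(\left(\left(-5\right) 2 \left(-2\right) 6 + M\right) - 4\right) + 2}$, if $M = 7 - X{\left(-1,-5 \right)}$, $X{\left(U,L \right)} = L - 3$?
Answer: $\frac{1}{788} \approx 0.001269$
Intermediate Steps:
$X{\left(U,L \right)} = -3 + L$
$M = 15$ ($M = 7 - \left(-3 - 5\right) = 7 - -8 = 7 + 8 = 15$)
$\frac{1}{6 \left(\left(\left(-5\right) 2 \left(-2\right) 6 + M\right) - 4\right) + 2} = \frac{1}{6 \left(\left(\left(-5\right) 2 \left(-2\right) 6 + 15\right) - 4\right) + 2} = \frac{1}{6 \left(\left(\left(-10\right) \left(-2\right) 6 + 15\right) - 4\right) + 2} = \frac{1}{6 \left(\left(20 \cdot 6 + 15\right) - 4\right) + 2} = \frac{1}{6 \left(\left(120 + 15\right) - 4\right) + 2} = \frac{1}{6 \left(135 - 4\right) + 2} = \frac{1}{6 \cdot 131 + 2} = \frac{1}{786 + 2} = \frac{1}{788}$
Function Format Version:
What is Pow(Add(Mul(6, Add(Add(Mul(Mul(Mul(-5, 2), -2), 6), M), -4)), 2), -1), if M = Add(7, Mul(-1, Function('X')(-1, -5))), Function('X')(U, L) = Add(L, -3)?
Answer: Rational(1, 788) ≈ 0.0012690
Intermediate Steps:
Function('X')(U, L) = Add(-3, L)
M = 15 (M = Add(7, Mul(-1, Add(-3, -5))) = Add(7, Mul(-1, -8)) = Add(7, 8) = 15)
Pow(Add(Mul(6, Add(Add(Mul(Mul(Mul(-5, 2), -2), 6), M), -4)), 2), -1) = Pow(Add(Mul(6, Add(Add(Mul(Mul(Mul(-5, 2), -2), 6), 15), -4)), 2), -1) = Pow(Add(Mul(6, Add(Add(Mul(Mul(-10, -2), 6), 15), -4)), 2), -1) = Pow(Add(Mul(6, Add(Add(Mul(20, 6), 15), -4)), 2), -1) = Pow(Add(Mul(6, Add(Add(120, 15), -4)), 2), -1) = Pow(Add(Mul(6, Add(135, -4)), 2), -1) = Pow(Add(Mul(6, 131), 2), -1) = Pow(Add(786, 2), -1) = Pow(788, -1) = Rational(1, 788)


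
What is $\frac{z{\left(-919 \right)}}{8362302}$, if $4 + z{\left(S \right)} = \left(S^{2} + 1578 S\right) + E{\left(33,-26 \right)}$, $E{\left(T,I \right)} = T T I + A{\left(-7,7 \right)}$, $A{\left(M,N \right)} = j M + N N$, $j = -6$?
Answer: $- \frac{316924}{4181151} \approx -0.075798$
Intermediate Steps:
$A{\left(M,N \right)} = N^{2} - 6 M$ ($A{\left(M,N \right)} = - 6 M + N N = - 6 M + N^{2} = N^{2} - 6 M$)
$E{\left(T,I \right)} = 91 + I T^{2}$ ($E{\left(T,I \right)} = T T I - \left(-42 - 7^{2}\right) = T^{2} I + \left(49 + 42\right) = I T^{2} + 91 = 91 + I T^{2}$)
$z{\left(S \right)} = -28227 + S^{2} + 1578 S$ ($z{\left(S \right)} = -4 + \left(\left(S^{2} + 1578 S\right) + \left(91 - 26 \cdot 33^{2}\right)\right) = -4 + \left(\left(S^{2} + 1578 S\right) + \left(91 - 28314\right)\right) = -4 - \left(28223 - S^{2} - 1578 S\right) = -4 + \left(-28223 + S^{2} + 1578 S\right) = -28227 + S^{2} + 1578 S$)
$\frac{z{\left(-919 \right)}}{8362302} = \frac{-28227 + \left(-919\right)^{2} + 1578 \left(-919\right)}{8362302} = \left(-28227 + 844561 - 1450182\right) \frac{1}{8362302} = \left(-633848\right) \frac{1}{8362302} = - \frac{316924}{4181151}$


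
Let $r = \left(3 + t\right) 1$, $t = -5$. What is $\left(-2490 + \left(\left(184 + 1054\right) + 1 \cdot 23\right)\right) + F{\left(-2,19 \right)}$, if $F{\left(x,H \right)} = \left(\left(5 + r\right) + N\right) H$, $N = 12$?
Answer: $-944$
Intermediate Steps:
$r = -2$ ($r = \left(3 - 5\right) 1 = \left(-2\right) 1 = -2$)
$F{\left(x,H \right)} = 15 H$ ($F{\left(x,H \right)} = \left(\left(5 - 2\right) + 12\right) H = \left(3 + 12\right) H = 15 H$)
$\left(-2490 + \left(\left(184 + 1054\right) + 1 \cdot 23\right)\right) + F{\left(-2,19 \right)} = \left(-2490 + \left(\left(184 + 1054\right) + 1 \cdot 23\right)\right) + 15 \cdot 19 = \left(-2490 + \left(1238 + 23\right)\right) + 285 = \left(-2490 + 1261\right) + 285 = -1229 + 285 = -944$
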